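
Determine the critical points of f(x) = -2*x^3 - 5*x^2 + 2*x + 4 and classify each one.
f'(x) = -6*x^2 - 10*x + 2

Solve f'(x) = 0:
  Factor: -6*x^2 - 10*x + 2 = -2*(3*x^2 + 5*x - 1); 3*x^2 + 5*x - 1 = 0 has no rational roots; quadratic formula: x = (-5 ± √37)/6.
  ⇒ x = -sqrt(37)/6 - 5/6 ≈ -1.8471, -5/6 + sqrt(37)/6 ≈ 0.1805

f''(x) = -12*x - 10
Second-derivative test at each critical point:
  f''(-1.8471) = 12.1655 > 0 → local minimum
  f''(0.1805) = -12.1655 < 0 → local maximum

Critical points: x = -sqrt(37)/6 - 5/6 ≈ -1.8471 (local minimum); x = -5/6 + sqrt(37)/6 ≈ 0.1805 (local maximum)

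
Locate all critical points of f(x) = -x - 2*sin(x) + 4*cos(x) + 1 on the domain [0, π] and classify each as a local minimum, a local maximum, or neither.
f'(x) = -4*sin(x) - 2*cos(x) - 1

Solve f'(x) = 0 on [0, π]:
  f'(x) = 0 ⇔ -4*sin(x) - 2*cos(x) = 1. Write the left side as R·cos(x + φ) with R = √((-2)² + 4²) = 2*sqrt(5), cos φ = -sqrt(5)/5, sin φ = 2*sqrt(5)/5; then cos(x + φ) = sqrt(5)/10. Solve for x and keep the solutions lying in [0, π].
  ⇒ x = atan((-2 + sqrt(19))/(-2*sqrt(19) - 1)) + pi ≈ 2.9035

f''(x) = 2*sin(x) - 4*cos(x)
Second-derivative test at each critical point:
  f''(2.9035) = 4.3589 > 0 → local minimum

Critical points: x = atan((-2 + sqrt(19))/(-2*sqrt(19) - 1)) + pi ≈ 2.9035 (local minimum)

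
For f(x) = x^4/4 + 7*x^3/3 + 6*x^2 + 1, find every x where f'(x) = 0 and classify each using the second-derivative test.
f'(x) = x*(x^2 + 7*x + 12)

Solve f'(x) = 0:
  Factor: x^3 + 7*x^2 + 12*x = x*(x + 3)*(x + 4) = 0.
  ⇒ x = -4, -3, 0

f''(x) = 3*x^2 + 14*x + 12
Second-derivative test at each critical point:
  f''(-4) = 4 > 0 → local minimum
  f''(-3) = -3 < 0 → local maximum
  f''(0) = 12 > 0 → local minimum

Critical points: x = -4 (local minimum); x = -3 (local maximum); x = 0 (local minimum)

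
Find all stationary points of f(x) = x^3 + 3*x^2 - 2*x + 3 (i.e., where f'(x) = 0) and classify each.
f'(x) = 3*x^2 + 6*x - 2

Solve f'(x) = 0:
  3*x^2 + 6*x - 2 = 0 has no rational roots; quadratic formula: x = (-6 ± √60)/6.
  ⇒ x = -sqrt(15)/3 - 1 ≈ -2.2910, -1 + sqrt(15)/3 ≈ 0.2910

f''(x) = 6*x + 6
Second-derivative test at each critical point:
  f''(-2.2910) = -7.7460 < 0 → local maximum
  f''(0.2910) = 7.7460 > 0 → local minimum

Critical points: x = -sqrt(15)/3 - 1 ≈ -2.2910 (local maximum); x = -1 + sqrt(15)/3 ≈ 0.2910 (local minimum)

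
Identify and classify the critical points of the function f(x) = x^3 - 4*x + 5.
f'(x) = 3*x^2 - 4

Solve f'(x) = 0:
  3*x^2 - 4 = 0 has no rational roots; quadratic formula: x = (0 ± √48)/6.
  ⇒ x = -2*sqrt(3)/3 ≈ -1.1547, 2*sqrt(3)/3 ≈ 1.1547

f''(x) = 6*x
Second-derivative test at each critical point:
  f''(-1.1547) = -6.9282 < 0 → local maximum
  f''(1.1547) = 6.9282 > 0 → local minimum

Critical points: x = -2*sqrt(3)/3 ≈ -1.1547 (local maximum); x = 2*sqrt(3)/3 ≈ 1.1547 (local minimum)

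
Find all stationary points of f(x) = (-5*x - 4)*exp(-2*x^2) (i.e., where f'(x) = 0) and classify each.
f'(x) = (4*x*(5*x + 4) - 5)*exp(-2*x^2)

Solve f'(x) = 0:
  f'(x) = (20*x^2 + 16*x - 5)·exp(-2*x^2) and exp(-2*x^2) > 0 for every x, so f'(x) = 0 ⇔ 20*x^2 + 16*x - 5 = 0.
  20*x^2 + 16*x - 5 = 0 has no rational roots; quadratic formula: x = (-16 ± √656)/40.
  ⇒ x = -sqrt(41)/10 - 2/5 ≈ -1.0403, -2/5 + sqrt(41)/10 ≈ 0.2403

f''(x) = 4*(-20*x^3 - 16*x^2 + 15*x + 4)*exp(-2*x^2)
Second-derivative test at each critical point:
  f''(-1.0403) = -2.9405 < 0 → local maximum
  f''(0.2403) = 22.8187 > 0 → local minimum

Critical points: x = -sqrt(41)/10 - 2/5 ≈ -1.0403 (local maximum); x = -2/5 + sqrt(41)/10 ≈ 0.2403 (local minimum)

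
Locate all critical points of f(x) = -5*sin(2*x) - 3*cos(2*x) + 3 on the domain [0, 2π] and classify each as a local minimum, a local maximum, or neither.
f'(x) = 6*sin(2*x) - 10*cos(2*x)

Solve f'(x) = 0 on [0, 2π]:
  f'(x) = 0 ⇔ -5*cos(2*x) = -3*sin(2*x) ⇔ tan(2*x) = 5/3, i.e. 2*x = arctan(5/3) + nπ; keep the solutions lying in [0, 2π].
  ⇒ x = atan(5/3)/2 ≈ 0.5152, atan(5/3)/2 + pi/2 ≈ 2.0860, atan(5/3)/2 + pi ≈ 3.6568, atan(5/3)/2 + 3*pi/2 ≈ 5.2276

f''(x) = 20*sin(2*x) + 12*cos(2*x)
Second-derivative test at each critical point:
  f''(0.5152) = 23.3238 > 0 → local minimum
  f''(2.0860) = -23.3238 < 0 → local maximum
  f''(3.6568) = 23.3238 > 0 → local minimum
  f''(5.2276) = -23.3238 < 0 → local maximum

Critical points: x = atan(5/3)/2 ≈ 0.5152 (local minimum); x = atan(5/3)/2 + pi/2 ≈ 2.0860 (local maximum); x = atan(5/3)/2 + pi ≈ 3.6568 (local minimum); x = atan(5/3)/2 + 3*pi/2 ≈ 5.2276 (local maximum)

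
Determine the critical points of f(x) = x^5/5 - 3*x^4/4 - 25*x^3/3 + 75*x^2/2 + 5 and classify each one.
f'(x) = x*(x^3 - 3*x^2 - 25*x + 75)

Solve f'(x) = 0:
  Factor: x^4 - 3*x^3 - 25*x^2 + 75*x = x*(x - 5)*(x - 3)*(x + 5) = 0.
  ⇒ x = -5, 0, 3, 5

f''(x) = 4*x^3 - 9*x^2 - 50*x + 75
Second-derivative test at each critical point:
  f''(-5) = -400 < 0 → local maximum
  f''(0) = 75 > 0 → local minimum
  f''(3) = -48 < 0 → local maximum
  f''(5) = 100 > 0 → local minimum

Critical points: x = -5 (local maximum); x = 0 (local minimum); x = 3 (local maximum); x = 5 (local minimum)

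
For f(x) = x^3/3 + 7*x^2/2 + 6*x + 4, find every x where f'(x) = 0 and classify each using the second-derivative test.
f'(x) = x^2 + 7*x + 6

Solve f'(x) = 0:
  Factor: x^2 + 7*x + 6 = (x + 1)*(x + 6) = 0.
  ⇒ x = -6, -1

f''(x) = 2*x + 7
Second-derivative test at each critical point:
  f''(-6) = -5 < 0 → local maximum
  f''(-1) = 5 > 0 → local minimum

Critical points: x = -6 (local maximum); x = -1 (local minimum)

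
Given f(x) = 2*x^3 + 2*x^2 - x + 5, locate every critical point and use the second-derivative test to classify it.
f'(x) = 6*x^2 + 4*x - 1

Solve f'(x) = 0:
  6*x^2 + 4*x - 1 = 0 has no rational roots; quadratic formula: x = (-4 ± √40)/12.
  ⇒ x = -sqrt(10)/6 - 1/3 ≈ -0.8604, -1/3 + sqrt(10)/6 ≈ 0.1937

f''(x) = 12*x + 4
Second-derivative test at each critical point:
  f''(-0.8604) = -6.3246 < 0 → local maximum
  f''(0.1937) = 6.3246 > 0 → local minimum

Critical points: x = -sqrt(10)/6 - 1/3 ≈ -0.8604 (local maximum); x = -1/3 + sqrt(10)/6 ≈ 0.1937 (local minimum)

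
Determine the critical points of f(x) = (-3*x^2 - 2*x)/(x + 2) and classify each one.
f'(x) = (-3*x^2 - 12*x - 4)/(x^2 + 4*x + 4)

Solve f'(x) = 0:
  f'(x) = -(3*x^2 + 12*x + 4)/(x + 2)^2; the denominator is positive wherever f is defined, so f'(x) = 0 ⇔ -3*x^2 - 12*x - 4 = 0.
  3*x^2 + 12*x + 4 = 0 has no rational roots; quadratic formula: x = (-12 ± √96)/6.
  ⇒ x = -2 - 2*sqrt(6)/3 ≈ -3.6330, -2 + 2*sqrt(6)/3 ≈ -0.3670

f''(x) = -16/(x^3 + 6*x^2 + 12*x + 8)
Second-derivative test at each critical point:
  f''(-3.6330) = 3.6742 > 0 → local minimum
  f''(-0.3670) = -3.6742 < 0 → local maximum

Critical points: x = -2 - 2*sqrt(6)/3 ≈ -3.6330 (local minimum); x = -2 + 2*sqrt(6)/3 ≈ -0.3670 (local maximum)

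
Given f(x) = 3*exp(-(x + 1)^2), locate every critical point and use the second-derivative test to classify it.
f'(x) = 6*(-x - 1)*exp(-(x + 1)^2)

Solve f'(x) = 0:
  f'(x) = (-6*x - 6)·exp(-(x + 1)^2) and exp(-(x + 1)^2) > 0 for every x, so f'(x) = 0 ⇔ -6*x - 6 = 0.
  Factor: -6*x - 6 = -6*(x + 1) = 0.
  ⇒ x = -1

f''(x) = 6*(2*(x + 1)^2 - 1)*exp(-(x + 1)^2)
Second-derivative test at each critical point:
  f''(-1) = -6 < 0 → local maximum

Critical points: x = -1 (local maximum)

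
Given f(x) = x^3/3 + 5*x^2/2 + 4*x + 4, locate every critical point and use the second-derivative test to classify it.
f'(x) = x^2 + 5*x + 4

Solve f'(x) = 0:
  Factor: x^2 + 5*x + 4 = (x + 1)*(x + 4) = 0.
  ⇒ x = -4, -1

f''(x) = 2*x + 5
Second-derivative test at each critical point:
  f''(-4) = -3 < 0 → local maximum
  f''(-1) = 3 > 0 → local minimum

Critical points: x = -4 (local maximum); x = -1 (local minimum)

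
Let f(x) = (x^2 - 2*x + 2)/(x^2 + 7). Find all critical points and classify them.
f'(x) = 2*(x^2 + 5*x - 7)/(x^4 + 14*x^2 + 49)

Solve f'(x) = 0:
  f'(x) = 2*(x^2 + 5*x - 7)/(x^2 + 7)^2; the denominator is positive wherever f is defined, so f'(x) = 0 ⇔ 2*x^2 + 10*x - 14 = 0.
  Factor: 2*x^2 + 10*x - 14 = 2*(x^2 + 5*x - 7); x^2 + 5*x - 7 = 0 has no rational roots; quadratic formula: x = (-5 ± √53)/2.
  ⇒ x = -sqrt(53)/2 - 5/2 ≈ -6.1401, -5/2 + sqrt(53)/2 ≈ 1.1401

f''(x) = 2*(-2*x^3 - 15*x^2 + 42*x + 35)/(x^6 + 21*x^4 + 147*x^2 + 343)
Second-derivative test at each critical point:
  f''(-6.1401) = -0.0073 < 0 → local maximum
  f''(1.1401) = 0.2114 > 0 → local minimum

Critical points: x = -sqrt(53)/2 - 5/2 ≈ -6.1401 (local maximum); x = -5/2 + sqrt(53)/2 ≈ 1.1401 (local minimum)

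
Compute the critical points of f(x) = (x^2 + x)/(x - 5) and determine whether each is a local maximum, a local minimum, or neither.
f'(x) = (x^2 - 10*x - 5)/(x^2 - 10*x + 25)

Solve f'(x) = 0:
  f'(x) = (x^2 - 10*x - 5)/(x - 5)^2; the denominator is positive wherever f is defined, so f'(x) = 0 ⇔ x^2 - 10*x - 5 = 0.
  x^2 - 10*x - 5 = 0 has no rational roots; quadratic formula: x = (10 ± √120)/2.
  ⇒ x = 5 - sqrt(30) ≈ -0.4772, 5 + sqrt(30) ≈ 10.4772

f''(x) = 60/(x^3 - 15*x^2 + 75*x - 125)
Second-derivative test at each critical point:
  f''(-0.4772) = -0.3651 < 0 → local maximum
  f''(10.4772) = 0.3651 > 0 → local minimum

Critical points: x = 5 - sqrt(30) ≈ -0.4772 (local maximum); x = 5 + sqrt(30) ≈ 10.4772 (local minimum)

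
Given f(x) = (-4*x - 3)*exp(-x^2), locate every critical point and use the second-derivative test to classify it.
f'(x) = 2*(x*(4*x + 3) - 2)*exp(-x^2)

Solve f'(x) = 0:
  f'(x) = (8*x^2 + 6*x - 4)·exp(-x^2) and exp(-x^2) > 0 for every x, so f'(x) = 0 ⇔ 8*x^2 + 6*x - 4 = 0.
  Factor: 8*x^2 + 6*x - 4 = 2*(4*x^2 + 3*x - 2); 4*x^2 + 3*x - 2 = 0 has no rational roots; quadratic formula: x = (-3 ± √41)/8.
  ⇒ x = -sqrt(41)/8 - 3/8 ≈ -1.1754, -3/8 + sqrt(41)/8 ≈ 0.4254

f''(x) = 2*(-8*x^3 - 6*x^2 + 12*x + 3)*exp(-x^2)
Second-derivative test at each critical point:
  f''(-1.1754) = -3.2168 < 0 → local maximum
  f''(0.4254) = 10.6864 > 0 → local minimum

Critical points: x = -sqrt(41)/8 - 3/8 ≈ -1.1754 (local maximum); x = -3/8 + sqrt(41)/8 ≈ 0.4254 (local minimum)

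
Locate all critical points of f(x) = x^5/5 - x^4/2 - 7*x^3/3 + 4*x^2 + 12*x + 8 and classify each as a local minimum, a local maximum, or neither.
f'(x) = x^4 - 2*x^3 - 7*x^2 + 8*x + 12

Solve f'(x) = 0:
  Factor: x^4 - 2*x^3 - 7*x^2 + 8*x + 12 = (x - 3)*(x - 2)*(x + 1)*(x + 2) = 0.
  ⇒ x = -2, -1, 2, 3

f''(x) = 4*x^3 - 6*x^2 - 14*x + 8
Second-derivative test at each critical point:
  f''(-2) = -20 < 0 → local maximum
  f''(-1) = 12 > 0 → local minimum
  f''(2) = -12 < 0 → local maximum
  f''(3) = 20 > 0 → local minimum

Critical points: x = -2 (local maximum); x = -1 (local minimum); x = 2 (local maximum); x = 3 (local minimum)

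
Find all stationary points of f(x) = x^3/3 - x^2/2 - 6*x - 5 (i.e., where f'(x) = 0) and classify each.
f'(x) = x^2 - x - 6

Solve f'(x) = 0:
  Factor: x^2 - x - 6 = (x - 3)*(x + 2) = 0.
  ⇒ x = -2, 3

f''(x) = 2*x - 1
Second-derivative test at each critical point:
  f''(-2) = -5 < 0 → local maximum
  f''(3) = 5 > 0 → local minimum

Critical points: x = -2 (local maximum); x = 3 (local minimum)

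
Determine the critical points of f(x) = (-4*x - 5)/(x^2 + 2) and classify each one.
f'(x) = 2*(2*x^2 + 5*x - 4)/(x^4 + 4*x^2 + 4)

Solve f'(x) = 0:
  f'(x) = 2*(2*x^2 + 5*x - 4)/(x^2 + 2)^2; the denominator is positive wherever f is defined, so f'(x) = 0 ⇔ 4*x^2 + 10*x - 8 = 0.
  Factor: 4*x^2 + 10*x - 8 = 2*(2*x^2 + 5*x - 4); 2*x^2 + 5*x - 4 = 0 has no rational roots; quadratic formula: x = (-5 ± √57)/4.
  ⇒ x = -sqrt(57)/4 - 5/4 ≈ -3.1375, -5/4 + sqrt(57)/4 ≈ 0.6375

f''(x) = 2*(-4*x^2*(4*x + 5) + (12*x + 5)*(x^2 + 2))/(x^2 + 2)^3
Second-derivative test at each critical point:
  f''(-3.1375) = -0.1076 < 0 → local maximum
  f''(0.6375) = 2.6076 > 0 → local minimum

Critical points: x = -sqrt(57)/4 - 5/4 ≈ -3.1375 (local maximum); x = -5/4 + sqrt(57)/4 ≈ 0.6375 (local minimum)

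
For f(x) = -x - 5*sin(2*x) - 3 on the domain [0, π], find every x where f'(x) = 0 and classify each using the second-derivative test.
f'(x) = 20*sin(x)^2 - 11

Solve f'(x) = 0 on [0, π]:
  f'(x) = 0 ⇔ cos(2*x) = -1/10, i.e. 2*x = ±arccos(-1/10) + 2nπ; keep the solutions lying in [0, π].
  ⇒ x = acos(-1/10)/2 ≈ 0.8355, pi - acos(-1/10)/2 ≈ 2.3061

f''(x) = 20*sin(2*x)
Second-derivative test at each critical point:
  f''(0.8355) = 19.8997 > 0 → local minimum
  f''(2.3061) = -19.8997 < 0 → local maximum

Critical points: x = acos(-1/10)/2 ≈ 0.8355 (local minimum); x = pi - acos(-1/10)/2 ≈ 2.3061 (local maximum)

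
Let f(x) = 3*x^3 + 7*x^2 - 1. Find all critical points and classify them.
f'(x) = x*(9*x + 14)

Solve f'(x) = 0:
  Factor: 9*x^2 + 14*x = x*(9*x + 14) = 0.
  ⇒ x = -14/9, 0

f''(x) = 18*x + 14
Second-derivative test at each critical point:
  f''(-14/9) = -14 < 0 → local maximum
  f''(0) = 14 > 0 → local minimum

Critical points: x = -14/9 (local maximum); x = 0 (local minimum)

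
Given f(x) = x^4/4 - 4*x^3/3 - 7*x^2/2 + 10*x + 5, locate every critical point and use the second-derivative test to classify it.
f'(x) = x^3 - 4*x^2 - 7*x + 10

Solve f'(x) = 0:
  Factor: x^3 - 4*x^2 - 7*x + 10 = (x - 5)*(x - 1)*(x + 2) = 0.
  ⇒ x = -2, 1, 5

f''(x) = 3*x^2 - 8*x - 7
Second-derivative test at each critical point:
  f''(-2) = 21 > 0 → local minimum
  f''(1) = -12 < 0 → local maximum
  f''(5) = 28 > 0 → local minimum

Critical points: x = -2 (local minimum); x = 1 (local maximum); x = 5 (local minimum)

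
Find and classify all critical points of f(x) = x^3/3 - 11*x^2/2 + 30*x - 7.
f'(x) = x^2 - 11*x + 30

Solve f'(x) = 0:
  Factor: x^2 - 11*x + 30 = (x - 6)*(x - 5) = 0.
  ⇒ x = 5, 6

f''(x) = 2*x - 11
Second-derivative test at each critical point:
  f''(5) = -1 < 0 → local maximum
  f''(6) = 1 > 0 → local minimum

Critical points: x = 5 (local maximum); x = 6 (local minimum)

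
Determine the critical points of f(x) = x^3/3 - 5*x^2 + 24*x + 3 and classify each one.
f'(x) = x^2 - 10*x + 24

Solve f'(x) = 0:
  Factor: x^2 - 10*x + 24 = (x - 6)*(x - 4) = 0.
  ⇒ x = 4, 6

f''(x) = 2*x - 10
Second-derivative test at each critical point:
  f''(4) = -2 < 0 → local maximum
  f''(6) = 2 > 0 → local minimum

Critical points: x = 4 (local maximum); x = 6 (local minimum)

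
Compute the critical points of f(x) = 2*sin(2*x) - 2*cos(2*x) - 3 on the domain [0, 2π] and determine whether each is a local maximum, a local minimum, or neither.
f'(x) = 4*sqrt(2)*sin(2*x + pi/4)

Solve f'(x) = 0 on [0, 2π]:
  f'(x) = 0 ⇔ 2*cos(2*x) = -2*sin(2*x) ⇔ tan(2*x) = -1, i.e. 2*x = arctan(-1) + nπ; keep the solutions lying in [0, 2π].
  ⇒ x = 3*pi/8 ≈ 1.1781, 7*pi/8 ≈ 2.7489, 11*pi/8 ≈ 4.3197, 15*pi/8 ≈ 5.8905

f''(x) = 8*sqrt(2)*cos(2*x + pi/4)
Second-derivative test at each critical point:
  f''(1.1781) = -11.3137 < 0 → local maximum
  f''(2.7489) = 11.3137 > 0 → local minimum
  f''(4.3197) = -11.3137 < 0 → local maximum
  f''(5.8905) = 11.3137 > 0 → local minimum

Critical points: x = 3*pi/8 ≈ 1.1781 (local maximum); x = 7*pi/8 ≈ 2.7489 (local minimum); x = 11*pi/8 ≈ 4.3197 (local maximum); x = 15*pi/8 ≈ 5.8905 (local minimum)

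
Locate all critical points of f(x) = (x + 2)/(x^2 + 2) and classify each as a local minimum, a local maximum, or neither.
f'(x) = (x^2 - 2*x*(x + 2) + 2)/(x^2 + 2)^2

Solve f'(x) = 0:
  f'(x) = -(x^2 + 4*x - 2)/(x^2 + 2)^2; the denominator is positive wherever f is defined, so f'(x) = 0 ⇔ -x^2 - 4*x + 2 = 0.
  x^2 + 4*x - 2 = 0 has no rational roots; quadratic formula: x = (-4 ± √24)/2.
  ⇒ x = -sqrt(6) - 2 ≈ -4.4495, -2 + sqrt(6) ≈ 0.4495

f''(x) = 2*(4*x^2*(x + 2) - (3*x + 2)*(x^2 + 2))/(x^2 + 2)^3
Second-derivative test at each critical point:
  f''(-4.4495) = 0.0103 > 0 → local minimum
  f''(0.4495) = -1.0103 < 0 → local maximum

Critical points: x = -sqrt(6) - 2 ≈ -4.4495 (local minimum); x = -2 + sqrt(6) ≈ 0.4495 (local maximum)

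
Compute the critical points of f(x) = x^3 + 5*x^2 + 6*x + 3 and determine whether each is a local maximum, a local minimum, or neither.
f'(x) = 3*x^2 + 10*x + 6

Solve f'(x) = 0:
  3*x^2 + 10*x + 6 = 0 has no rational roots; quadratic formula: x = (-10 ± √28)/6.
  ⇒ x = -5/3 - sqrt(7)/3 ≈ -2.5486, -5/3 + sqrt(7)/3 ≈ -0.7847

f''(x) = 6*x + 10
Second-derivative test at each critical point:
  f''(-2.5486) = -5.2915 < 0 → local maximum
  f''(-0.7847) = 5.2915 > 0 → local minimum

Critical points: x = -5/3 - sqrt(7)/3 ≈ -2.5486 (local maximum); x = -5/3 + sqrt(7)/3 ≈ -0.7847 (local minimum)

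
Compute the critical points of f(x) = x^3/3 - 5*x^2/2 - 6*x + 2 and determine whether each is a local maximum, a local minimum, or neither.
f'(x) = x^2 - 5*x - 6

Solve f'(x) = 0:
  Factor: x^2 - 5*x - 6 = (x - 6)*(x + 1) = 0.
  ⇒ x = -1, 6

f''(x) = 2*x - 5
Second-derivative test at each critical point:
  f''(-1) = -7 < 0 → local maximum
  f''(6) = 7 > 0 → local minimum

Critical points: x = -1 (local maximum); x = 6 (local minimum)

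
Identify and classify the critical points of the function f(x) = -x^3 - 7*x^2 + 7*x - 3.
f'(x) = -3*x^2 - 14*x + 7

Solve f'(x) = 0:
  3*x^2 + 14*x - 7 = 0 has no rational roots; quadratic formula: x = (-14 ± √280)/6.
  ⇒ x = -sqrt(70)/3 - 7/3 ≈ -5.1222, -7/3 + sqrt(70)/3 ≈ 0.4555

f''(x) = -6*x - 14
Second-derivative test at each critical point:
  f''(-5.1222) = 16.7332 > 0 → local minimum
  f''(0.4555) = -16.7332 < 0 → local maximum

Critical points: x = -sqrt(70)/3 - 7/3 ≈ -5.1222 (local minimum); x = -7/3 + sqrt(70)/3 ≈ 0.4555 (local maximum)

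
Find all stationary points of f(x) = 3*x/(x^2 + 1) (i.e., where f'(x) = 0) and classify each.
f'(x) = 3*(1 - x^2)/(x^4 + 2*x^2 + 1)

Solve f'(x) = 0:
  f'(x) = -3*(x - 1)*(x + 1)/(x^2 + 1)^2; the denominator is positive wherever f is defined, so f'(x) = 0 ⇔ 3 - 3*x^2 = 0.
  Factor: 3 - 3*x^2 = -3*(x - 1)*(x + 1) = 0.
  ⇒ x = -1, 1

f''(x) = 6*x*(x^2 - 3)/(x^2 + 1)^3
Second-derivative test at each critical point:
  f''(-1) = 3/2 > 0 → local minimum
  f''(1) = -3/2 < 0 → local maximum

Critical points: x = -1 (local minimum); x = 1 (local maximum)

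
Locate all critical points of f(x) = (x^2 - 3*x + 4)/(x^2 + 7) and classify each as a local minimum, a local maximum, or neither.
f'(x) = 3*(x^2 + 2*x - 7)/(x^4 + 14*x^2 + 49)

Solve f'(x) = 0:
  f'(x) = 3*(x^2 + 2*x - 7)/(x^2 + 7)^2; the denominator is positive wherever f is defined, so f'(x) = 0 ⇔ 3*x^2 + 6*x - 21 = 0.
  Factor: 3*x^2 + 6*x - 21 = 3*(x^2 + 2*x - 7); x^2 + 2*x - 7 = 0 has no rational roots; quadratic formula: x = (-2 ± √32)/2.
  ⇒ x = -2*sqrt(2) - 1 ≈ -3.8284, -1 + 2*sqrt(2) ≈ 1.8284

f''(x) = 6*(-x^3 - 3*x^2 + 21*x + 7)/(x^6 + 21*x^4 + 147*x^2 + 343)
Second-derivative test at each critical point:
  f''(-3.8284) = -0.0362 < 0 → local maximum
  f''(1.8284) = 0.1586 > 0 → local minimum

Critical points: x = -2*sqrt(2) - 1 ≈ -3.8284 (local maximum); x = -1 + 2*sqrt(2) ≈ 1.8284 (local minimum)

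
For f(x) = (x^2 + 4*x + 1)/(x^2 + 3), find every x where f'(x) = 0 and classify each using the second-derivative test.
f'(x) = 4*(-x^2 + x + 3)/(x^4 + 6*x^2 + 9)

Solve f'(x) = 0:
  f'(x) = -4*(x^2 - x - 3)/(x^2 + 3)^2; the denominator is positive wherever f is defined, so f'(x) = 0 ⇔ -4*x^2 + 4*x + 12 = 0.
  Factor: -4*x^2 + 4*x + 12 = -4*(x^2 - x - 3); x^2 - x - 3 = 0 has no rational roots; quadratic formula: x = (1 ± √13)/2.
  ⇒ x = 1/2 - sqrt(13)/2 ≈ -1.3028, 1/2 + sqrt(13)/2 ≈ 2.3028

f''(x) = 4*(2*x^3 - 3*x^2 - 18*x + 3)/(x^6 + 9*x^4 + 27*x^2 + 27)
Second-derivative test at each critical point:
  f''(-1.3028) = 0.6537 > 0 → local minimum
  f''(2.3028) = -0.2092 < 0 → local maximum

Critical points: x = 1/2 - sqrt(13)/2 ≈ -1.3028 (local minimum); x = 1/2 + sqrt(13)/2 ≈ 2.3028 (local maximum)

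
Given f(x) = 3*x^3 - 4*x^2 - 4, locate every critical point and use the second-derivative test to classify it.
f'(x) = x*(9*x - 8)

Solve f'(x) = 0:
  Factor: 9*x^2 - 8*x = x*(9*x - 8) = 0.
  ⇒ x = 0, 8/9

f''(x) = 18*x - 8
Second-derivative test at each critical point:
  f''(0) = -8 < 0 → local maximum
  f''(8/9) = 8 > 0 → local minimum

Critical points: x = 0 (local maximum); x = 8/9 (local minimum)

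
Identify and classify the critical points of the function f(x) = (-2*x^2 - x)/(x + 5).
f'(x) = (-2*x^2 - 20*x - 5)/(x^2 + 10*x + 25)

Solve f'(x) = 0:
  f'(x) = -(2*x^2 + 20*x + 5)/(x + 5)^2; the denominator is positive wherever f is defined, so f'(x) = 0 ⇔ -2*x^2 - 20*x - 5 = 0.
  2*x^2 + 20*x + 5 = 0 has no rational roots; quadratic formula: x = (-20 ± √360)/4.
  ⇒ x = -5 - 3*sqrt(10)/2 ≈ -9.7434, -5 + 3*sqrt(10)/2 ≈ -0.2566

f''(x) = -90/(x^3 + 15*x^2 + 75*x + 125)
Second-derivative test at each critical point:
  f''(-9.7434) = 0.8433 > 0 → local minimum
  f''(-0.2566) = -0.8433 < 0 → local maximum

Critical points: x = -5 - 3*sqrt(10)/2 ≈ -9.7434 (local minimum); x = -5 + 3*sqrt(10)/2 ≈ -0.2566 (local maximum)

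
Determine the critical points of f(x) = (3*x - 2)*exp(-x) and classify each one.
f'(x) = (5 - 3*x)*exp(-x)

Solve f'(x) = 0:
  f'(x) = (5 - 3*x)·exp(-x) and exp(-x) > 0 for every x, so f'(x) = 0 ⇔ 5 - 3*x = 0.
  5 - 3*x = 0.
  ⇒ x = 5/3

f''(x) = (3*x - 8)*exp(-x)
Second-derivative test at each critical point:
  f''(5/3) = -0.5666 < 0 → local maximum

Critical points: x = 5/3 (local maximum)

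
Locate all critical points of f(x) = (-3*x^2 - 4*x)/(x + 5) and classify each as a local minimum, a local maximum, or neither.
f'(x) = (-3*x^2 - 30*x - 20)/(x^2 + 10*x + 25)

Solve f'(x) = 0:
  f'(x) = -(3*x^2 + 30*x + 20)/(x + 5)^2; the denominator is positive wherever f is defined, so f'(x) = 0 ⇔ -3*x^2 - 30*x - 20 = 0.
  3*x^2 + 30*x + 20 = 0 has no rational roots; quadratic formula: x = (-30 ± √660)/6.
  ⇒ x = -5 - sqrt(165)/3 ≈ -9.2817, -5 + sqrt(165)/3 ≈ -0.7183

f''(x) = -110/(x^3 + 15*x^2 + 75*x + 125)
Second-derivative test at each critical point:
  f''(-9.2817) = 1.4013 > 0 → local minimum
  f''(-0.7183) = -1.4013 < 0 → local maximum

Critical points: x = -5 - sqrt(165)/3 ≈ -9.2817 (local minimum); x = -5 + sqrt(165)/3 ≈ -0.7183 (local maximum)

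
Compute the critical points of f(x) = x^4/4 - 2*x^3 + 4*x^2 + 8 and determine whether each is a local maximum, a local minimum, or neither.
f'(x) = x*(x^2 - 6*x + 8)

Solve f'(x) = 0:
  Factor: x^3 - 6*x^2 + 8*x = x*(x - 4)*(x - 2) = 0.
  ⇒ x = 0, 2, 4

f''(x) = 3*x^2 - 12*x + 8
Second-derivative test at each critical point:
  f''(0) = 8 > 0 → local minimum
  f''(2) = -4 < 0 → local maximum
  f''(4) = 8 > 0 → local minimum

Critical points: x = 0 (local minimum); x = 2 (local maximum); x = 4 (local minimum)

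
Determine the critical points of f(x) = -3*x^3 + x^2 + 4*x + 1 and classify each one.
f'(x) = -9*x^2 + 2*x + 4

Solve f'(x) = 0:
  9*x^2 - 2*x - 4 = 0 has no rational roots; quadratic formula: x = (2 ± √148)/18.
  ⇒ x = 1/9 - sqrt(37)/9 ≈ -0.5648, 1/9 + sqrt(37)/9 ≈ 0.7870

f''(x) = 2 - 18*x
Second-derivative test at each critical point:
  f''(-0.5648) = 12.1655 > 0 → local minimum
  f''(0.7870) = -12.1655 < 0 → local maximum

Critical points: x = 1/9 - sqrt(37)/9 ≈ -0.5648 (local minimum); x = 1/9 + sqrt(37)/9 ≈ 0.7870 (local maximum)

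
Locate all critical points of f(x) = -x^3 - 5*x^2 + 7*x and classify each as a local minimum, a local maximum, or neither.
f'(x) = -3*x^2 - 10*x + 7

Solve f'(x) = 0:
  3*x^2 + 10*x - 7 = 0 has no rational roots; quadratic formula: x = (-10 ± √184)/6.
  ⇒ x = -sqrt(46)/3 - 5/3 ≈ -3.9274, -5/3 + sqrt(46)/3 ≈ 0.5941

f''(x) = -6*x - 10
Second-derivative test at each critical point:
  f''(-3.9274) = 13.5647 > 0 → local minimum
  f''(0.5941) = -13.5647 < 0 → local maximum

Critical points: x = -sqrt(46)/3 - 5/3 ≈ -3.9274 (local minimum); x = -5/3 + sqrt(46)/3 ≈ 0.5941 (local maximum)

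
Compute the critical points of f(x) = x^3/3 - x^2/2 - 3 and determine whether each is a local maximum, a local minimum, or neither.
f'(x) = x*(x - 1)

Solve f'(x) = 0:
  Factor: x^2 - x = x*(x - 1) = 0.
  ⇒ x = 0, 1

f''(x) = 2*x - 1
Second-derivative test at each critical point:
  f''(0) = -1 < 0 → local maximum
  f''(1) = 1 > 0 → local minimum

Critical points: x = 0 (local maximum); x = 1 (local minimum)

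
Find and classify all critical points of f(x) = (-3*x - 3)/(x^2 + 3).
f'(x) = 3*(-x^2 + 2*x*(x + 1) - 3)/(x^2 + 3)^2

Solve f'(x) = 0:
  f'(x) = 3*(x - 1)*(x + 3)/(x^2 + 3)^2; the denominator is positive wherever f is defined, so f'(x) = 0 ⇔ 3*x^2 + 6*x - 9 = 0.
  Factor: 3*x^2 + 6*x - 9 = 3*(x - 1)*(x + 3) = 0.
  ⇒ x = -3, 1

f''(x) = 6*(-4*x^2*(x + 1) + (3*x + 1)*(x^2 + 3))/(x^2 + 3)^3
Second-derivative test at each critical point:
  f''(-3) = -1/12 < 0 → local maximum
  f''(1) = 3/4 > 0 → local minimum

Critical points: x = -3 (local maximum); x = 1 (local minimum)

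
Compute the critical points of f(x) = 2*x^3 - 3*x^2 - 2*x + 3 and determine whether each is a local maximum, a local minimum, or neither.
f'(x) = 6*x^2 - 6*x - 2

Solve f'(x) = 0:
  Factor: 6*x^2 - 6*x - 2 = 2*(3*x^2 - 3*x - 1); 3*x^2 - 3*x - 1 = 0 has no rational roots; quadratic formula: x = (3 ± √21)/6.
  ⇒ x = 1/2 - sqrt(21)/6 ≈ -0.2638, 1/2 + sqrt(21)/6 ≈ 1.2638

f''(x) = 12*x - 6
Second-derivative test at each critical point:
  f''(-0.2638) = -9.1652 < 0 → local maximum
  f''(1.2638) = 9.1652 > 0 → local minimum

Critical points: x = 1/2 - sqrt(21)/6 ≈ -0.2638 (local maximum); x = 1/2 + sqrt(21)/6 ≈ 1.2638 (local minimum)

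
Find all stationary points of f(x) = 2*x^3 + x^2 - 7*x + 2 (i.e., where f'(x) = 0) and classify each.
f'(x) = 6*x^2 + 2*x - 7

Solve f'(x) = 0:
  6*x^2 + 2*x - 7 = 0 has no rational roots; quadratic formula: x = (-2 ± √172)/12.
  ⇒ x = -sqrt(43)/6 - 1/6 ≈ -1.2596, -1/6 + sqrt(43)/6 ≈ 0.9262

f''(x) = 12*x + 2
Second-derivative test at each critical point:
  f''(-1.2596) = -13.1149 < 0 → local maximum
  f''(0.9262) = 13.1149 > 0 → local minimum

Critical points: x = -sqrt(43)/6 - 1/6 ≈ -1.2596 (local maximum); x = -1/6 + sqrt(43)/6 ≈ 0.9262 (local minimum)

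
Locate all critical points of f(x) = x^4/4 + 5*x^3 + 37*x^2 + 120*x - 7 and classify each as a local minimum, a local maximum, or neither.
f'(x) = x^3 + 15*x^2 + 74*x + 120

Solve f'(x) = 0:
  Factor: x^3 + 15*x^2 + 74*x + 120 = (x + 4)*(x + 5)*(x + 6) = 0.
  ⇒ x = -6, -5, -4

f''(x) = 3*x^2 + 30*x + 74
Second-derivative test at each critical point:
  f''(-6) = 2 > 0 → local minimum
  f''(-5) = -1 < 0 → local maximum
  f''(-4) = 2 > 0 → local minimum

Critical points: x = -6 (local minimum); x = -5 (local maximum); x = -4 (local minimum)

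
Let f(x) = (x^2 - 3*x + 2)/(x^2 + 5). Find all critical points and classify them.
f'(x) = 3*(x^2 + 2*x - 5)/(x^4 + 10*x^2 + 25)

Solve f'(x) = 0:
  f'(x) = 3*(x^2 + 2*x - 5)/(x^2 + 5)^2; the denominator is positive wherever f is defined, so f'(x) = 0 ⇔ 3*x^2 + 6*x - 15 = 0.
  Factor: 3*x^2 + 6*x - 15 = 3*(x^2 + 2*x - 5); x^2 + 2*x - 5 = 0 has no rational roots; quadratic formula: x = (-2 ± √24)/2.
  ⇒ x = -sqrt(6) - 1 ≈ -3.4495, -1 + sqrt(6) ≈ 1.4495

f''(x) = 6*(-x^3 - 3*x^2 + 15*x + 5)/(x^6 + 15*x^4 + 75*x^2 + 125)
Second-derivative test at each critical point:
  f''(-3.4495) = -0.0515 < 0 → local maximum
  f''(1.4495) = 0.2915 > 0 → local minimum

Critical points: x = -sqrt(6) - 1 ≈ -3.4495 (local maximum); x = -1 + sqrt(6) ≈ 1.4495 (local minimum)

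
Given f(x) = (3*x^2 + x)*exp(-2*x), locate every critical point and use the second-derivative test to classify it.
f'(x) = (-6*x^2 + 4*x + 1)*exp(-2*x)

Solve f'(x) = 0:
  f'(x) = (-6*x^2 + 4*x + 1)·exp(-2*x) and exp(-2*x) > 0 for every x, so f'(x) = 0 ⇔ -6*x^2 + 4*x + 1 = 0.
  6*x^2 - 4*x - 1 = 0 has no rational roots; quadratic formula: x = (4 ± √40)/12.
  ⇒ x = 1/3 - sqrt(10)/6 ≈ -0.1937, 1/3 + sqrt(10)/6 ≈ 0.8604

f''(x) = 2*(6*x^2 - 10*x + 1)*exp(-2*x)
Second-derivative test at each critical point:
  f''(-0.1937) = 9.3172 > 0 → local minimum
  f''(0.8604) = -1.1317 < 0 → local maximum

Critical points: x = 1/3 - sqrt(10)/6 ≈ -0.1937 (local minimum); x = 1/3 + sqrt(10)/6 ≈ 0.8604 (local maximum)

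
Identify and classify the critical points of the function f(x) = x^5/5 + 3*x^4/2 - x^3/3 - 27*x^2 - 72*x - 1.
f'(x) = x^4 + 6*x^3 - x^2 - 54*x - 72

Solve f'(x) = 0:
  Factor: x^4 + 6*x^3 - x^2 - 54*x - 72 = (x - 3)*(x + 2)*(x + 3)*(x + 4) = 0.
  ⇒ x = -4, -3, -2, 3

f''(x) = 4*x^3 + 18*x^2 - 2*x - 54
Second-derivative test at each critical point:
  f''(-4) = -14 < 0 → local maximum
  f''(-3) = 6 > 0 → local minimum
  f''(-2) = -10 < 0 → local maximum
  f''(3) = 210 > 0 → local minimum

Critical points: x = -4 (local maximum); x = -3 (local minimum); x = -2 (local maximum); x = 3 (local minimum)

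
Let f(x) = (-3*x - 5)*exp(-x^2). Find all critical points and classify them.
f'(x) = (2*x*(3*x + 5) - 3)*exp(-x^2)

Solve f'(x) = 0:
  f'(x) = (6*x^2 + 10*x - 3)·exp(-x^2) and exp(-x^2) > 0 for every x, so f'(x) = 0 ⇔ 6*x^2 + 10*x - 3 = 0.
  6*x^2 + 10*x - 3 = 0 has no rational roots; quadratic formula: x = (-10 ± √172)/12.
  ⇒ x = -sqrt(43)/6 - 5/6 ≈ -1.9262, -5/6 + sqrt(43)/6 ≈ 0.2596

f''(x) = 2*(-6*x^3 - 10*x^2 + 9*x + 5)*exp(-x^2)
Second-derivative test at each critical point:
  f''(-1.9262) = -0.3209 < 0 → local maximum
  f''(0.2596) = 12.2603 > 0 → local minimum

Critical points: x = -sqrt(43)/6 - 5/6 ≈ -1.9262 (local maximum); x = -5/6 + sqrt(43)/6 ≈ 0.2596 (local minimum)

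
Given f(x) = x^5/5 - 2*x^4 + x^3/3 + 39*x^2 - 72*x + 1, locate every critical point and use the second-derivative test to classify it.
f'(x) = x^4 - 8*x^3 + x^2 + 78*x - 72

Solve f'(x) = 0:
  Factor: x^4 - 8*x^3 + x^2 + 78*x - 72 = (x - 6)*(x - 4)*(x - 1)*(x + 3) = 0.
  ⇒ x = -3, 1, 4, 6

f''(x) = 4*x^3 - 24*x^2 + 2*x + 78
Second-derivative test at each critical point:
  f''(-3) = -252 < 0 → local maximum
  f''(1) = 60 > 0 → local minimum
  f''(4) = -42 < 0 → local maximum
  f''(6) = 90 > 0 → local minimum

Critical points: x = -3 (local maximum); x = 1 (local minimum); x = 4 (local maximum); x = 6 (local minimum)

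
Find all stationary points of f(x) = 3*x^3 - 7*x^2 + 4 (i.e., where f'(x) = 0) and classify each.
f'(x) = x*(9*x - 14)

Solve f'(x) = 0:
  Factor: 9*x^2 - 14*x = x*(9*x - 14) = 0.
  ⇒ x = 0, 14/9

f''(x) = 18*x - 14
Second-derivative test at each critical point:
  f''(0) = -14 < 0 → local maximum
  f''(14/9) = 14 > 0 → local minimum

Critical points: x = 0 (local maximum); x = 14/9 (local minimum)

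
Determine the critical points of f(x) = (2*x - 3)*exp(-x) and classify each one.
f'(x) = (5 - 2*x)*exp(-x)

Solve f'(x) = 0:
  f'(x) = (5 - 2*x)·exp(-x) and exp(-x) > 0 for every x, so f'(x) = 0 ⇔ 5 - 2*x = 0.
  5 - 2*x = 0.
  ⇒ x = 5/2

f''(x) = (2*x - 7)*exp(-x)
Second-derivative test at each critical point:
  f''(5/2) = -0.1642 < 0 → local maximum

Critical points: x = 5/2 (local maximum)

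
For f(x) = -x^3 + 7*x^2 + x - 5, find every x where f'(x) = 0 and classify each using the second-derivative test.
f'(x) = -3*x^2 + 14*x + 1

Solve f'(x) = 0:
  3*x^2 - 14*x - 1 = 0 has no rational roots; quadratic formula: x = (14 ± √208)/6.
  ⇒ x = 7/3 - 2*sqrt(13)/3 ≈ -0.0704, 7/3 + 2*sqrt(13)/3 ≈ 4.7370

f''(x) = 14 - 6*x
Second-derivative test at each critical point:
  f''(-0.0704) = 14.4222 > 0 → local minimum
  f''(4.7370) = -14.4222 < 0 → local maximum

Critical points: x = 7/3 - 2*sqrt(13)/3 ≈ -0.0704 (local minimum); x = 7/3 + 2*sqrt(13)/3 ≈ 4.7370 (local maximum)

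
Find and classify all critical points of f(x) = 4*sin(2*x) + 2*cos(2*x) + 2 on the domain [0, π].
f'(x) = -4*sin(2*x) + 8*cos(2*x)

Solve f'(x) = 0 on [0, π]:
  f'(x) = 0 ⇔ 4*cos(2*x) = 2*sin(2*x) ⇔ tan(2*x) = 2, i.e. 2*x = arctan(2) + nπ; keep the solutions lying in [0, π].
  ⇒ x = atan(2)/2 ≈ 0.5536, atan(2)/2 + pi/2 ≈ 2.1244

f''(x) = -16*sin(2*x) - 8*cos(2*x)
Second-derivative test at each critical point:
  f''(0.5536) = -17.8885 < 0 → local maximum
  f''(2.1244) = 17.8885 > 0 → local minimum

Critical points: x = atan(2)/2 ≈ 0.5536 (local maximum); x = atan(2)/2 + pi/2 ≈ 2.1244 (local minimum)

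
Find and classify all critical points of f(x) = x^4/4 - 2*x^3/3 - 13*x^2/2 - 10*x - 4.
f'(x) = x^3 - 2*x^2 - 13*x - 10

Solve f'(x) = 0:
  Factor: x^3 - 2*x^2 - 13*x - 10 = (x - 5)*(x + 1)*(x + 2) = 0.
  ⇒ x = -2, -1, 5

f''(x) = 3*x^2 - 4*x - 13
Second-derivative test at each critical point:
  f''(-2) = 7 > 0 → local minimum
  f''(-1) = -6 < 0 → local maximum
  f''(5) = 42 > 0 → local minimum

Critical points: x = -2 (local minimum); x = -1 (local maximum); x = 5 (local minimum)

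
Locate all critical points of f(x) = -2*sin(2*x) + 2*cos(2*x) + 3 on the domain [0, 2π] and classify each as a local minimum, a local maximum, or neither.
f'(x) = -4*sqrt(2)*sin(2*x + pi/4)

Solve f'(x) = 0 on [0, 2π]:
  f'(x) = 0 ⇔ -2*cos(2*x) = 2*sin(2*x) ⇔ tan(2*x) = -1, i.e. 2*x = arctan(-1) + nπ; keep the solutions lying in [0, 2π].
  ⇒ x = 3*pi/8 ≈ 1.1781, 7*pi/8 ≈ 2.7489, 11*pi/8 ≈ 4.3197, 15*pi/8 ≈ 5.8905

f''(x) = -8*sqrt(2)*cos(2*x + pi/4)
Second-derivative test at each critical point:
  f''(1.1781) = 11.3137 > 0 → local minimum
  f''(2.7489) = -11.3137 < 0 → local maximum
  f''(4.3197) = 11.3137 > 0 → local minimum
  f''(5.8905) = -11.3137 < 0 → local maximum

Critical points: x = 3*pi/8 ≈ 1.1781 (local minimum); x = 7*pi/8 ≈ 2.7489 (local maximum); x = 11*pi/8 ≈ 4.3197 (local minimum); x = 15*pi/8 ≈ 5.8905 (local maximum)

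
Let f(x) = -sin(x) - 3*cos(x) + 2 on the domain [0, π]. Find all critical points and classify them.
f'(x) = 3*sin(x) - cos(x)

Solve f'(x) = 0 on [0, π]:
  f'(x) = 0 ⇔ -cos(x) = -3*sin(x) ⇔ tan(x) = 1/3, i.e. x = arctan(1/3) + nπ; keep the solutions lying in [0, π].
  ⇒ x = atan(1/3) ≈ 0.3218

f''(x) = sin(x) + 3*cos(x)
Second-derivative test at each critical point:
  f''(0.3218) = 3.1623 > 0 → local minimum

Critical points: x = atan(1/3) ≈ 0.3218 (local minimum)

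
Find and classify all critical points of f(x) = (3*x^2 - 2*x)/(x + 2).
f'(x) = (3*x^2 + 12*x - 4)/(x^2 + 4*x + 4)

Solve f'(x) = 0:
  f'(x) = (3*x^2 + 12*x - 4)/(x + 2)^2; the denominator is positive wherever f is defined, so f'(x) = 0 ⇔ 3*x^2 + 12*x - 4 = 0.
  3*x^2 + 12*x - 4 = 0 has no rational roots; quadratic formula: x = (-12 ± √192)/6.
  ⇒ x = -4*sqrt(3)/3 - 2 ≈ -4.3094, -2 + 4*sqrt(3)/3 ≈ 0.3094

f''(x) = 32/(x^3 + 6*x^2 + 12*x + 8)
Second-derivative test at each critical point:
  f''(-4.3094) = -2.5981 < 0 → local maximum
  f''(0.3094) = 2.5981 > 0 → local minimum

Critical points: x = -4*sqrt(3)/3 - 2 ≈ -4.3094 (local maximum); x = -2 + 4*sqrt(3)/3 ≈ 0.3094 (local minimum)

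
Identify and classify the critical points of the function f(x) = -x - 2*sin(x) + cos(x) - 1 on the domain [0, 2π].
f'(x) = -sin(x) - 2*cos(x) - 1

Solve f'(x) = 0 on [0, 2π]:
  f'(x) = 0 ⇔ -sin(x) - 2*cos(x) = 1. Write the left side as R·cos(x + φ) with R = √((-2)² + 1²) = sqrt(5), cos φ = -2*sqrt(5)/5, sin φ = sqrt(5)/5; then cos(x + φ) = sqrt(5)/5. Solve for x and keep the solutions lying in [0, 2π].
  ⇒ x = pi - atan(3/4) ≈ 2.4981, 3*pi/2 ≈ 4.7124

f''(x) = 2*sin(x) - cos(x)
Second-derivative test at each critical point:
  f''(2.4981) = 2 > 0 → local minimum
  f''(4.7124) = -2 < 0 → local maximum

Critical points: x = pi - atan(3/4) ≈ 2.4981 (local minimum); x = 3*pi/2 ≈ 4.7124 (local maximum)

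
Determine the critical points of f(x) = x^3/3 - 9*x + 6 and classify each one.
f'(x) = x^2 - 9

Solve f'(x) = 0:
  Factor: x^2 - 9 = (x - 3)*(x + 3) = 0.
  ⇒ x = -3, 3

f''(x) = 2*x
Second-derivative test at each critical point:
  f''(-3) = -6 < 0 → local maximum
  f''(3) = 6 > 0 → local minimum

Critical points: x = -3 (local maximum); x = 3 (local minimum)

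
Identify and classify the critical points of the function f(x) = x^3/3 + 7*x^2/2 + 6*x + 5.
f'(x) = x^2 + 7*x + 6

Solve f'(x) = 0:
  Factor: x^2 + 7*x + 6 = (x + 1)*(x + 6) = 0.
  ⇒ x = -6, -1

f''(x) = 2*x + 7
Second-derivative test at each critical point:
  f''(-6) = -5 < 0 → local maximum
  f''(-1) = 5 > 0 → local minimum

Critical points: x = -6 (local maximum); x = -1 (local minimum)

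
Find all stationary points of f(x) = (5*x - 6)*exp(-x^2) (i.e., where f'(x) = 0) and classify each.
f'(x) = (-2*x*(5*x - 6) + 5)*exp(-x^2)

Solve f'(x) = 0:
  f'(x) = (-10*x^2 + 12*x + 5)·exp(-x^2) and exp(-x^2) > 0 for every x, so f'(x) = 0 ⇔ -10*x^2 + 12*x + 5 = 0.
  10*x^2 - 12*x - 5 = 0 has no rational roots; quadratic formula: x = (12 ± √344)/20.
  ⇒ x = 3/5 - sqrt(86)/10 ≈ -0.3274, 3/5 + sqrt(86)/10 ≈ 1.5274

f''(x) = 2*(2*x^2*(5*x - 6) - 15*x + 6)*exp(-x^2)
Second-derivative test at each critical point:
  f''(-0.3274) = 16.6624 > 0 → local minimum
  f''(1.5274) = -1.7995 < 0 → local maximum

Critical points: x = 3/5 - sqrt(86)/10 ≈ -0.3274 (local minimum); x = 3/5 + sqrt(86)/10 ≈ 1.5274 (local maximum)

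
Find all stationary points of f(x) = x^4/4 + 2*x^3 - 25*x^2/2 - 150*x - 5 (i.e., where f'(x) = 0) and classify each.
f'(x) = x^3 + 6*x^2 - 25*x - 150

Solve f'(x) = 0:
  Factor: x^3 + 6*x^2 - 25*x - 150 = (x - 5)*(x + 5)*(x + 6) = 0.
  ⇒ x = -6, -5, 5

f''(x) = 3*x^2 + 12*x - 25
Second-derivative test at each critical point:
  f''(-6) = 11 > 0 → local minimum
  f''(-5) = -10 < 0 → local maximum
  f''(5) = 110 > 0 → local minimum

Critical points: x = -6 (local minimum); x = -5 (local maximum); x = 5 (local minimum)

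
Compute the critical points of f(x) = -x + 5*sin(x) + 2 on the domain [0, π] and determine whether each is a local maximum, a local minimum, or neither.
f'(x) = 5*cos(x) - 1

Solve f'(x) = 0 on [0, π]:
  f'(x) = 0 ⇔ cos(x) = 1/5, i.e. x = ±arccos(1/5) + 2nπ; keep the solutions lying in [0, π].
  ⇒ x = acos(1/5) ≈ 1.3694

f''(x) = -5*sin(x)
Second-derivative test at each critical point:
  f''(1.3694) = -4.8990 < 0 → local maximum

Critical points: x = acos(1/5) ≈ 1.3694 (local maximum)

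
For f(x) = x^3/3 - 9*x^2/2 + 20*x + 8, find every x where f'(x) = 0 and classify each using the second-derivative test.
f'(x) = x^2 - 9*x + 20

Solve f'(x) = 0:
  Factor: x^2 - 9*x + 20 = (x - 5)*(x - 4) = 0.
  ⇒ x = 4, 5

f''(x) = 2*x - 9
Second-derivative test at each critical point:
  f''(4) = -1 < 0 → local maximum
  f''(5) = 1 > 0 → local minimum

Critical points: x = 4 (local maximum); x = 5 (local minimum)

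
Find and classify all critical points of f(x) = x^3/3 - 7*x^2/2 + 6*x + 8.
f'(x) = x^2 - 7*x + 6

Solve f'(x) = 0:
  Factor: x^2 - 7*x + 6 = (x - 6)*(x - 1) = 0.
  ⇒ x = 1, 6

f''(x) = 2*x - 7
Second-derivative test at each critical point:
  f''(1) = -5 < 0 → local maximum
  f''(6) = 5 > 0 → local minimum

Critical points: x = 1 (local maximum); x = 6 (local minimum)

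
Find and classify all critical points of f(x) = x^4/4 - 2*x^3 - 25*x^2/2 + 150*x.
f'(x) = x^3 - 6*x^2 - 25*x + 150

Solve f'(x) = 0:
  Factor: x^3 - 6*x^2 - 25*x + 150 = (x - 6)*(x - 5)*(x + 5) = 0.
  ⇒ x = -5, 5, 6

f''(x) = 3*x^2 - 12*x - 25
Second-derivative test at each critical point:
  f''(-5) = 110 > 0 → local minimum
  f''(5) = -10 < 0 → local maximum
  f''(6) = 11 > 0 → local minimum

Critical points: x = -5 (local minimum); x = 5 (local maximum); x = 6 (local minimum)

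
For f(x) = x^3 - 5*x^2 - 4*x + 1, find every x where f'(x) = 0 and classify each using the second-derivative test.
f'(x) = 3*x^2 - 10*x - 4

Solve f'(x) = 0:
  3*x^2 - 10*x - 4 = 0 has no rational roots; quadratic formula: x = (10 ± √148)/6.
  ⇒ x = 5/3 - sqrt(37)/3 ≈ -0.3609, 5/3 + sqrt(37)/3 ≈ 3.6943

f''(x) = 6*x - 10
Second-derivative test at each critical point:
  f''(-0.3609) = -12.1655 < 0 → local maximum
  f''(3.6943) = 12.1655 > 0 → local minimum

Critical points: x = 5/3 - sqrt(37)/3 ≈ -0.3609 (local maximum); x = 5/3 + sqrt(37)/3 ≈ 3.6943 (local minimum)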